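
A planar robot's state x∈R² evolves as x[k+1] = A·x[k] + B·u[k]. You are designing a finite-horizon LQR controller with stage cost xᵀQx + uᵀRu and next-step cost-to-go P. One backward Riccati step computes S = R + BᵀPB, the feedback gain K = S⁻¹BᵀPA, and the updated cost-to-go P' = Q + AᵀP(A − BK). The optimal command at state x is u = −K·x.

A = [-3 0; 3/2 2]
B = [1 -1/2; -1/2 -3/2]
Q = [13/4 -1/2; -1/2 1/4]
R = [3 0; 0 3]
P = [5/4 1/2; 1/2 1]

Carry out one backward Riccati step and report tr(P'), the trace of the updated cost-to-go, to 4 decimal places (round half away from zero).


BᵀP = [1.0000 0.0000; -1.3750 -1.7500]
S = R + BᵀPB = [3 0; 0 3] + [1.0000 -0.5000; -0.5000 3.3125] = [4.0000 -0.5000; -0.5000 6.3125]
BᵀPA = [-3.0000 0.0000; 1.5000 -3.5000]
K = S⁻¹·BᵀPA = [-0.7275 -0.0700; 0.1800 -0.5600]
A−BK = [-2.1825 -0.2100; 1.4063 1.1250]
AᵀP(A−BK) = [6.5475 0.6300; 0.6300 2.0400]
P' = Q + AᵀP(A−BK) = [9.7975 0.1300; 0.1300 2.2900]
tr(P') = 12.0875

12.0875


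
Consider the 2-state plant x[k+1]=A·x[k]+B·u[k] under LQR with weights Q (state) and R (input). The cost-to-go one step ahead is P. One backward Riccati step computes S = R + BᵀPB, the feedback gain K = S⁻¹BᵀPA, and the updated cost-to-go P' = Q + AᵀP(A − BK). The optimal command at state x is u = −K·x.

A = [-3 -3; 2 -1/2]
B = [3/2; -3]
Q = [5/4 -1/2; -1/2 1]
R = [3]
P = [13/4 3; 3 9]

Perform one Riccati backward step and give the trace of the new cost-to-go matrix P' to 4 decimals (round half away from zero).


BᵀP = [-4.1250 -22.5000]
S = R + BᵀPB = [3] + [61.3125] = [64.3125]
BᵀPA = [-32.6250 23.6250]
K = S⁻¹·BᵀPA = [-0.5073 0.3673]
A−BK = [-2.2391 -3.5510; 0.4781 0.6020]
AᵀP(A−BK) = [12.6997 18.7347; 18.7347 31.8214]
P' = Q + AᵀP(A−BK) = [13.9497 18.2347; 18.2347 32.8214]
tr(P') = 46.7711

46.7711


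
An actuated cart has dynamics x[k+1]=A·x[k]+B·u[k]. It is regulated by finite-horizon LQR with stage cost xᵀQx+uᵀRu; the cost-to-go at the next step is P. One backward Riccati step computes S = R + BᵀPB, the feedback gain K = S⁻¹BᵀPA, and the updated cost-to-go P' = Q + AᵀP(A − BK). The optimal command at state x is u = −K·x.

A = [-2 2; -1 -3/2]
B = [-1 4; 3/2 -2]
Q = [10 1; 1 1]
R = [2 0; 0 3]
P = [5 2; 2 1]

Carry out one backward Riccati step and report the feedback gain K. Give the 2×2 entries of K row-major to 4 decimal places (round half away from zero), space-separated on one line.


-0.1426 -0.1368 -0.7091 0.4008

BᵀP = [-2.0000 -0.5000; 16.0000 6.0000]
S = R + BᵀPB = [2 0; 0 3] + [1.2500 -7.0000; -7.0000 52.0000] = [3.2500 -7.0000; -7.0000 55.0000]
BᵀPA = [4.5000 -3.2500; -38.0000 23.0000]
K = S⁻¹·BᵀPA = [-0.1426 -0.1368; -0.7091 0.4008]
A−BK = [0.6936 0.2601; -2.2042 -0.4933]
AᵀP(A−BK) = [2.6975 -0.6551; -0.6551 0.5877]
P' = Q + AᵀP(A−BK) = [12.6975 0.3449; 0.3449 1.5877]
tr(P') = 14.2852


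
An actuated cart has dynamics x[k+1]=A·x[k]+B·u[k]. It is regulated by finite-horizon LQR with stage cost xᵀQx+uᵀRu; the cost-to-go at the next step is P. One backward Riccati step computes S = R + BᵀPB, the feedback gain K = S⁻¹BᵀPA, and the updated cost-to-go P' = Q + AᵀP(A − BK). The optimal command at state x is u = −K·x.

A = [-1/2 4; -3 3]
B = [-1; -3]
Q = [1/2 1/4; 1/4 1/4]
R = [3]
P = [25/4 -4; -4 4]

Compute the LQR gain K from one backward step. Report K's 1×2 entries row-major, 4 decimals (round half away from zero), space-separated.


BᵀP = [5.7500 -8.0000]
S = R + BᵀPB = [3] + [18.2500] = [21.2500]
BᵀPA = [21.1250 -1.0000]
K = S⁻¹·BᵀPA = [0.9941 -0.0471]
A−BK = [0.4941 3.9529; -0.0176 2.8588]
AᵀP(A−BK) = [4.5618 6.4941; 6.4941 39.9529]
P' = Q + AᵀP(A−BK) = [5.0618 6.7441; 6.7441 40.2029]
tr(P') = 45.2647

0.9941 -0.0471


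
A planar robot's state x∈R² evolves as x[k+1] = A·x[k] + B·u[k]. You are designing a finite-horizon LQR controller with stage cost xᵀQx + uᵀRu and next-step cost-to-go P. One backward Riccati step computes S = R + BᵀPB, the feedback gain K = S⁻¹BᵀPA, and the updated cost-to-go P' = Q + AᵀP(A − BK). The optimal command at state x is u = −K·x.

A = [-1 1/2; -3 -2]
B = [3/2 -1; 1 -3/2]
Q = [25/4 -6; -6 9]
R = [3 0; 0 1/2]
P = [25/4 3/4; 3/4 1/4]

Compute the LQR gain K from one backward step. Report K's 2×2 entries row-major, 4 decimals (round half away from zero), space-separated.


BᵀP = [10.1250 1.3750; -7.3750 -1.1250]
S = R + BᵀPB = [3 0; 0 1/2] + [16.5625 -12.1875; -12.1875 9.0625] = [19.5625 -12.1875; -12.1875 9.5625]
BᵀPA = [-14.2500 2.3125; 10.7500 -1.4375]
K = S⁻¹·BᵀPA = [-0.1363 0.1192; 0.9505 0.0016]
A−BK = [0.1549 0.3228; -1.4380 -2.1168]
AᵀP(A−BK) = [0.8402 0.4315; 0.4315 0.7891]
P' = Q + AᵀP(A−BK) = [7.0902 -5.5685; -5.5685 9.7891]
tr(P') = 16.8794

-0.1363 0.1192 0.9505 0.0016


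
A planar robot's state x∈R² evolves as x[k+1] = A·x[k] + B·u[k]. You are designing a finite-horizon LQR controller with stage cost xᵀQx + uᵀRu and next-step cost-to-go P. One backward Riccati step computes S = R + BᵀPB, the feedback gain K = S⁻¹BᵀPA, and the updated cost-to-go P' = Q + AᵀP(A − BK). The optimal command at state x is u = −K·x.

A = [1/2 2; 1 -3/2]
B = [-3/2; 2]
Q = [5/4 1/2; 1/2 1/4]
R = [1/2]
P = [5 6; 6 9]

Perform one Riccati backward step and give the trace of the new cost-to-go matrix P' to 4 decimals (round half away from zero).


9.5053

BᵀP = [4.5000 9.0000]
S = R + BᵀPB = [1/2] + [11.2500] = [11.7500]
BᵀPA = [11.2500 -4.5000]
K = S⁻¹·BᵀPA = [0.9574 -0.3830]
A−BK = [1.9362 1.4255; -0.9149 -0.7340]
AᵀP(A−BK) = [5.4787 3.3085; 3.3085 2.5266]
P' = Q + AᵀP(A−BK) = [6.7287 3.8085; 3.8085 2.7766]
tr(P') = 9.5053


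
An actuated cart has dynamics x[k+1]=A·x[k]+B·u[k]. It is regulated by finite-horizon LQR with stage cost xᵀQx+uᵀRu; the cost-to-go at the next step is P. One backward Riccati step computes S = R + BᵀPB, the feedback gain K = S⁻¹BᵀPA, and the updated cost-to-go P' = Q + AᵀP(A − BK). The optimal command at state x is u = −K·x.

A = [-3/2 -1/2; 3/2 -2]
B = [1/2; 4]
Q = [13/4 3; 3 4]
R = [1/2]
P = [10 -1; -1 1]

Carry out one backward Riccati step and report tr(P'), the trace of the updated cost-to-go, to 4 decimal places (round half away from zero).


36.3125

BᵀP = [1.0000 3.5000]
S = R + BᵀPB = [1/2] + [14.5000] = [15.0000]
BᵀPA = [3.7500 -7.5000]
K = S⁻¹·BᵀPA = [0.2500 -0.5000]
A−BK = [-1.6250 -0.2500; 0.5000 0.0000]
AᵀP(A−BK) = [28.3125 4.1250; 4.1250 0.7500]
P' = Q + AᵀP(A−BK) = [31.5625 7.1250; 7.1250 4.7500]
tr(P') = 36.3125


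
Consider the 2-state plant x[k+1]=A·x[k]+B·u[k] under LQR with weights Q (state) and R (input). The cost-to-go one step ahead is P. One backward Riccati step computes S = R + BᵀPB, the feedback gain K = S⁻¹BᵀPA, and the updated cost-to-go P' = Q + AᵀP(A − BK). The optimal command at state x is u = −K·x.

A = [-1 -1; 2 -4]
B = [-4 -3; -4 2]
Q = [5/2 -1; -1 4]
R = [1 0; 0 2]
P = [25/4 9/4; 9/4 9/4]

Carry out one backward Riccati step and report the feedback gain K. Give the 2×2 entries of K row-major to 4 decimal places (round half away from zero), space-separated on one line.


-0.1785 0.6735 0.5349 -0.5268

BᵀP = [-34.0000 -18.0000; -14.2500 -2.2500]
S = R + BᵀPB = [1 0; 0 2] + [208.0000 66.0000; 66.0000 38.2500] = [209.0000 66.0000; 66.0000 40.2500]
BᵀPA = [-2.0000 106.0000; 9.7500 23.2500]
K = S⁻¹·BᵀPA = [-0.1785 0.6735; 0.5349 -0.5268]
A−BK = [-0.1092 0.1138; 0.2162 -0.2523]
AᵀP(A−BK) = [0.6776 -0.7668; -0.7668 1.1036]
P' = Q + AᵀP(A−BK) = [3.1776 -1.7668; -1.7668 5.1036]
tr(P') = 8.2812


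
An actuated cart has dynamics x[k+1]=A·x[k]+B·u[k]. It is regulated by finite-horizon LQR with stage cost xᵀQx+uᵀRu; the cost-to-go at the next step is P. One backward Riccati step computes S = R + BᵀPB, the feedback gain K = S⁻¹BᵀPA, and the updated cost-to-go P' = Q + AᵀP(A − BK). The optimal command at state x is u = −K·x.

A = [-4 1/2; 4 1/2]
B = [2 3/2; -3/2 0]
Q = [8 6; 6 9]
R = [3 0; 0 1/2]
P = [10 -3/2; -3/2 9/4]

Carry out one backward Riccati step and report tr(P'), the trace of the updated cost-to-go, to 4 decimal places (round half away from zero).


BᵀP = [22.2500 -6.3750; 15.0000 -2.2500]
S = R + BᵀPB = [3 0; 0 1/2] + [54.0625 33.3750; 33.3750 22.5000] = [57.0625 33.3750; 33.3750 23.0000]
BᵀPA = [-114.5000 7.9375; -69.0000 6.3750]
K = S⁻¹·BᵀPA = [-1.6652 -0.1521; -0.5836 0.4979]
A−BK = [0.2059 0.0574; 1.5022 0.2718]
AᵀP(A−BK) = [13.0624 1.4383; 1.4383 0.3458]
P' = Q + AᵀP(A−BK) = [21.0624 7.4383; 7.4383 9.3458]
tr(P') = 30.4082

30.4082


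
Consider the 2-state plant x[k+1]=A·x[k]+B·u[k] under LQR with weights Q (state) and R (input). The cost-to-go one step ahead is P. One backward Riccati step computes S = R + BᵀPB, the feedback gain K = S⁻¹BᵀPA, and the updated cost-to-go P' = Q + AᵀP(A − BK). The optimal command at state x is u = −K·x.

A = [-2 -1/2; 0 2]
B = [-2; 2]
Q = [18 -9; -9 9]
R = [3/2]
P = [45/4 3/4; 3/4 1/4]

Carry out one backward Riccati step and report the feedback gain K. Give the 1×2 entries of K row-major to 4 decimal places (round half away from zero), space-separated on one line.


BᵀP = [-21.0000 -1.0000]
S = R + BᵀPB = [3/2] + [40.0000] = [41.5000]
BᵀPA = [42.0000 8.5000]
K = S⁻¹·BᵀPA = [1.0120 0.2048]
A−BK = [0.0241 -0.0904; -2.0241 1.5904]
AᵀP(A−BK) = [2.4940 -0.3524; -0.3524 0.5715]
P' = Q + AᵀP(A−BK) = [20.4940 -9.3524; -9.3524 9.5715]
tr(P') = 30.0655

1.0120 0.2048


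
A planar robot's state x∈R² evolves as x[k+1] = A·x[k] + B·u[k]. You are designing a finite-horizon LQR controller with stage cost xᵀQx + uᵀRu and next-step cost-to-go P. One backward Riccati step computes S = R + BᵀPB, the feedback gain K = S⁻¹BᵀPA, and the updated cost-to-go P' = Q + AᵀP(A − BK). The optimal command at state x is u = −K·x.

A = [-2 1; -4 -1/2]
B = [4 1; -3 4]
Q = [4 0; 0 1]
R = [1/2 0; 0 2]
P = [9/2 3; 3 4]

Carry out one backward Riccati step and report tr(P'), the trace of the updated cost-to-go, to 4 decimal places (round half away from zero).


7.6796

BᵀP = [9.0000 0.0000; 16.5000 19.0000]
S = R + BᵀPB = [1/2 0; 0 2] + [36.0000 9.0000; 9.0000 92.5000] = [36.5000 9.0000; 9.0000 94.5000]
BᵀPA = [-18.0000 9.0000; -109.0000 7.0000]
K = S⁻¹·BᵀPA = [-0.2138 0.2338; -1.1331 0.0518]
A−BK = [-0.0119 0.0130; -0.1090 -0.0058]
AᵀP(A−BK) = [2.6465 -0.1446; -0.1446 0.0331]
P' = Q + AᵀP(A−BK) = [6.6465 -0.1446; -0.1446 1.0331]
tr(P') = 7.6796


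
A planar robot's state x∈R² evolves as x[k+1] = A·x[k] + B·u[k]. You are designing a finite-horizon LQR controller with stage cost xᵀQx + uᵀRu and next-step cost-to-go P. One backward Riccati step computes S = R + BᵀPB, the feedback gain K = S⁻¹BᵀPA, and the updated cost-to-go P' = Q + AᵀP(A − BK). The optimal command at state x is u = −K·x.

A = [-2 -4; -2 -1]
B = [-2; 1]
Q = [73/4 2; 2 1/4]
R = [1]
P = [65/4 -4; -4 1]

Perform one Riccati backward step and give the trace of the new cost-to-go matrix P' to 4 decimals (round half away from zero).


BᵀP = [-36.5000 9.0000]
S = R + BᵀPB = [1] + [82.0000] = [83.0000]
BᵀPA = [55.0000 137.0000]
K = S⁻¹·BᵀPA = [0.6627 1.6506]
A−BK = [-0.6747 -0.6988; -2.6627 -2.6506]
AᵀP(A−BK) = [0.5542 1.2169; 1.2169 2.8675]
P' = Q + AᵀP(A−BK) = [18.8042 3.2169; 3.2169 3.1175]
tr(P') = 21.9217

21.9217


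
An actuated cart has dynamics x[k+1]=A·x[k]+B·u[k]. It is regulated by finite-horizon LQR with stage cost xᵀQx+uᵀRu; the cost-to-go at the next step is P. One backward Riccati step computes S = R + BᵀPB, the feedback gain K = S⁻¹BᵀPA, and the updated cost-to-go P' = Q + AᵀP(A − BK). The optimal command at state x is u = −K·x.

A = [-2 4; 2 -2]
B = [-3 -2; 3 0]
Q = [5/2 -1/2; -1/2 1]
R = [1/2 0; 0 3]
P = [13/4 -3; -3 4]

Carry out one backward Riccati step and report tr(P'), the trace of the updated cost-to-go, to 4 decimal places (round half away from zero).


4.9703

BᵀP = [-18.7500 21.0000; -6.5000 6.0000]
S = R + BᵀPB = [1/2 0; 0 3] + [119.2500 37.5000; 37.5000 13.0000] = [119.7500 37.5000; 37.5000 16.0000]
BᵀPA = [79.5000 -117.0000; 25.0000 -38.0000]
K = S⁻¹·BᵀPA = [0.6562 -0.8769; 0.0245 -0.3198]
A−BK = [0.0177 0.7298; 0.0314 0.6307]
AᵀP(A−BK) = [0.2187 -0.2923; -0.2923 1.2516]
P' = Q + AᵀP(A−BK) = [2.7187 -0.7923; -0.7923 2.2516]
tr(P') = 4.9703


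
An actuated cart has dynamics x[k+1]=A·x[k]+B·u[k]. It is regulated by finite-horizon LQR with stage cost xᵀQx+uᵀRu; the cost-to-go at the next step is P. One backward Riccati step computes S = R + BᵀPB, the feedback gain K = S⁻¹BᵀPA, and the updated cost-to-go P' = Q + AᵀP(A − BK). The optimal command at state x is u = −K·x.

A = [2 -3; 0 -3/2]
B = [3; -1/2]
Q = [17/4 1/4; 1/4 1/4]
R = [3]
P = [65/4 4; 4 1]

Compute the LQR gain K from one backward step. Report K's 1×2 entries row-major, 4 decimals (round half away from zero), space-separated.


0.6800 -1.1455

BᵀP = [46.7500 11.5000]
S = R + BᵀPB = [3] + [134.5000] = [137.5000]
BᵀPA = [93.5000 -157.5000]
K = S⁻¹·BᵀPA = [0.6800 -1.1455]
A−BK = [-0.0400 0.4364; 0.3400 -2.0727]
AᵀP(A−BK) = [1.4200 -2.4000; -2.4000 4.0909]
P' = Q + AᵀP(A−BK) = [5.6700 -2.1500; -2.1500 4.3409]
tr(P') = 10.0109


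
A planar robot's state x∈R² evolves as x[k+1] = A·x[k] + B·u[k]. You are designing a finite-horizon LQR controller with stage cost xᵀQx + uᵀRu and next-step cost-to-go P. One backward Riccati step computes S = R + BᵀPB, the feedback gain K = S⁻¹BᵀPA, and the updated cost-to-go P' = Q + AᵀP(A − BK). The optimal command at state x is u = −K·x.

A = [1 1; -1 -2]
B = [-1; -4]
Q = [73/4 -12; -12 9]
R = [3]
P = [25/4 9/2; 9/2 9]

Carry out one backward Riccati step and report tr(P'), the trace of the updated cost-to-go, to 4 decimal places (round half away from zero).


39.3372

BᵀP = [-24.2500 -40.5000]
S = R + BᵀPB = [3] + [186.2500] = [189.2500]
BᵀPA = [16.2500 56.7500]
K = S⁻¹·BᵀPA = [0.0859 0.2999]
A−BK = [1.0859 1.2999; -0.6565 -0.8005]
AᵀP(A−BK) = [4.8547 5.8771; 5.8771 7.2325]
P' = Q + AᵀP(A−BK) = [23.1047 -6.1229; -6.1229 16.2325]
tr(P') = 39.3372


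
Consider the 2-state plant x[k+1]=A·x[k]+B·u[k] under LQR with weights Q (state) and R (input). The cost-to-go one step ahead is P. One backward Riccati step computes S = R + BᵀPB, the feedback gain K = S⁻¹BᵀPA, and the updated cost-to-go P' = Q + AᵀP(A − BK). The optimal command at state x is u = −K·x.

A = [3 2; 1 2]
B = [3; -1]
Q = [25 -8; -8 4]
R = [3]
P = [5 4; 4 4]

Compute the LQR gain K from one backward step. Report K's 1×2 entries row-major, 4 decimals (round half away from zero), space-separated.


BᵀP = [11.0000 8.0000]
S = R + BᵀPB = [3] + [25.0000] = [28.0000]
BᵀPA = [41.0000 38.0000]
K = S⁻¹·BᵀPA = [1.4643 1.3571]
A−BK = [-1.3929 -2.0714; 2.4643 3.3571]
AᵀP(A−BK) = [12.9643 14.3571; 14.3571 16.4286]
P' = Q + AᵀP(A−BK) = [37.9643 6.3571; 6.3571 20.4286]
tr(P') = 58.3929

1.4643 1.3571


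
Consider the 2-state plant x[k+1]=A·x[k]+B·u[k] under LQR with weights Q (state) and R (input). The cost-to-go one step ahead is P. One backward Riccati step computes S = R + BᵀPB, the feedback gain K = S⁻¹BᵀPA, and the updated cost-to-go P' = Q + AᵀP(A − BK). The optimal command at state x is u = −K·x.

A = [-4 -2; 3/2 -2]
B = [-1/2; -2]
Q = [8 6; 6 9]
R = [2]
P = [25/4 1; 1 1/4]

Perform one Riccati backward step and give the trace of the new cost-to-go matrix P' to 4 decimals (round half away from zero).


BᵀP = [-5.1250 -1.0000]
S = R + BᵀPB = [2] + [4.5625] = [6.5625]
BᵀPA = [19.0000 12.2500]
K = S⁻¹·BᵀPA = [2.8952 1.8667]
A−BK = [-2.5524 -1.0667; 7.2905 1.7333]
AᵀP(A−BK) = [33.5530 18.7833; 18.7833 11.1333]
P' = Q + AᵀP(A−BK) = [41.5530 24.7833; 24.7833 20.1333]
tr(P') = 61.6863

61.6863


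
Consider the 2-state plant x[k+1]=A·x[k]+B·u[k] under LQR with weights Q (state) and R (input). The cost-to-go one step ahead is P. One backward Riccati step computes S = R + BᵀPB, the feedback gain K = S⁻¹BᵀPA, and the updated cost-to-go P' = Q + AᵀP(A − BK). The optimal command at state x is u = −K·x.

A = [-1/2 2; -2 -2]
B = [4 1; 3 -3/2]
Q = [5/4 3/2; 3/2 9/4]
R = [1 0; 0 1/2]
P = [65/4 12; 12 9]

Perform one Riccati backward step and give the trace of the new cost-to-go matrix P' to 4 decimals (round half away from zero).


4.1466

BᵀP = [101.0000 75.0000; -1.7500 -1.5000]
S = R + BᵀPB = [1 0; 0 1/2] + [629.0000 -11.5000; -11.5000 0.5000] = [630.0000 -11.5000; -11.5000 1.0000]
BᵀPA = [-200.5000 52.0000; 3.8750 -0.5000]
K = S⁻¹·BᵀPA = [-0.3133 0.0929; 0.2722 0.5686]
A−BK = [0.4809 1.0598; -0.6518 -1.4259]
AᵀP(A−BK) = [0.1940 0.1769; 0.1769 0.4525]
P' = Q + AᵀP(A−BK) = [1.4440 1.6769; 1.6769 2.7025]
tr(P') = 4.1466


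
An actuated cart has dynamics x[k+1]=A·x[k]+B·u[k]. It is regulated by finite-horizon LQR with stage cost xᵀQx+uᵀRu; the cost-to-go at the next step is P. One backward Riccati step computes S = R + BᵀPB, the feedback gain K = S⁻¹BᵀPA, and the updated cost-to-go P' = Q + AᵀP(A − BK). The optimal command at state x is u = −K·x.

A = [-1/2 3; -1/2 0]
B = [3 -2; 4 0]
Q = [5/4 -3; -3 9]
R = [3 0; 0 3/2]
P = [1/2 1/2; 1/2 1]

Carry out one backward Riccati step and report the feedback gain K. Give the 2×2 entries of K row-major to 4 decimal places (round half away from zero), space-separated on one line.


-0.1163 0.2093 0.0532 -0.4385

BᵀP = [3.5000 5.5000; -1.0000 -1.0000]
S = R + BᵀPB = [3 0; 0 3/2] + [32.5000 -7.0000; -7.0000 2.0000] = [35.5000 -7.0000; -7.0000 3.5000]
BᵀPA = [-4.5000 10.5000; 1.0000 -3.0000]
K = S⁻¹·BᵀPA = [-0.1163 0.2093; 0.0532 -0.4385]
A−BK = [-0.0449 1.4950; -0.0349 -0.8372]
AᵀP(A−BK) = [0.0486 -0.1196; -0.1196 0.9867]
P' = Q + AᵀP(A−BK) = [1.2986 -3.1196; -3.1196 9.9867]
tr(P') = 11.2853


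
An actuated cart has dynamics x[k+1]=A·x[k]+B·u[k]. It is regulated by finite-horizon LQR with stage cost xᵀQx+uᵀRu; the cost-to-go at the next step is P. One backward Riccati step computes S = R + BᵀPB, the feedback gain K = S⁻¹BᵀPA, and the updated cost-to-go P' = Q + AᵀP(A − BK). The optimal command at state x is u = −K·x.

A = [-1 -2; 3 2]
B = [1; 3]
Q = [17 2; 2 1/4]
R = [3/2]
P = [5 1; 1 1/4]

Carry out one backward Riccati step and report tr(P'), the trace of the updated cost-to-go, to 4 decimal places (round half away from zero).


20.3941

BᵀP = [8.0000 1.7500]
S = R + BᵀPB = [3/2] + [13.2500] = [14.7500]
BᵀPA = [-2.7500 -12.5000]
K = S⁻¹·BᵀPA = [-0.1864 -0.8475]
A−BK = [-0.8136 -1.1525; 3.5593 4.5424]
AᵀP(A−BK) = [0.7373 1.1695; 1.1695 2.4068]
P' = Q + AᵀP(A−BK) = [17.7373 3.1695; 3.1695 2.6568]
tr(P') = 20.3941


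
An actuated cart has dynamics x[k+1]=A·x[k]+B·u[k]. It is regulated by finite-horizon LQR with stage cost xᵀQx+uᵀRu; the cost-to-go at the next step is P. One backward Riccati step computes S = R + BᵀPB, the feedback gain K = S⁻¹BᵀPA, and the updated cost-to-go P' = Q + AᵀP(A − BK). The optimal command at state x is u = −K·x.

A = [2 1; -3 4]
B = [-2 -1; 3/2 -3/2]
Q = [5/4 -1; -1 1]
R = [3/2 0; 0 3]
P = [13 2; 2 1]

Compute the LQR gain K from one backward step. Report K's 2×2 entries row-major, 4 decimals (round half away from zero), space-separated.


BᵀP = [-23.0000 -2.5000; -16.0000 -3.5000]
S = R + BᵀPB = [3/2 0; 0 3] + [42.2500 26.7500; 26.7500 21.2500] = [43.7500 26.7500; 26.7500 24.2500]
BᵀPA = [-38.5000 -33.0000; -21.5000 -30.0000]
K = S⁻¹·BᵀPA = [-1.0380 0.0065; 0.2584 -1.2443]
A−BK = [0.1824 -0.2313; -1.0554 2.1238]
AᵀP(A−BK) = [2.5928 -2.5016; -2.5016 7.8860]
P' = Q + AᵀP(A−BK) = [3.8428 -3.5016; -3.5016 8.8860]
tr(P') = 12.7288

-1.0380 0.0065 0.2584 -1.2443


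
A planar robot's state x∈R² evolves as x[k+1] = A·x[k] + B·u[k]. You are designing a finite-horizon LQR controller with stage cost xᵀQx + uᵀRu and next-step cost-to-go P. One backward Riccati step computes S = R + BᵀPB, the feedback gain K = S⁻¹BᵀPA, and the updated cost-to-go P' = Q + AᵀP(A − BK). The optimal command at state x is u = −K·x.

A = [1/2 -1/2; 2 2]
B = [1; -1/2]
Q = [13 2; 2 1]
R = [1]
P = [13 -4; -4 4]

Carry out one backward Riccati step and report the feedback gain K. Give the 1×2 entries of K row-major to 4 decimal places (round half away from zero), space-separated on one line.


BᵀP = [15.0000 -6.0000]
S = R + BᵀPB = [1] + [18.0000] = [19.0000]
BᵀPA = [-4.5000 -19.5000]
K = S⁻¹·BᵀPA = [-0.2368 -1.0263]
A−BK = [0.7368 0.5263; 1.8816 1.4868]
AᵀP(A−BK) = [10.1842 8.1316; 8.1316 7.2368]
P' = Q + AᵀP(A−BK) = [23.1842 10.1316; 10.1316 8.2368]
tr(P') = 31.4211

-0.2368 -1.0263


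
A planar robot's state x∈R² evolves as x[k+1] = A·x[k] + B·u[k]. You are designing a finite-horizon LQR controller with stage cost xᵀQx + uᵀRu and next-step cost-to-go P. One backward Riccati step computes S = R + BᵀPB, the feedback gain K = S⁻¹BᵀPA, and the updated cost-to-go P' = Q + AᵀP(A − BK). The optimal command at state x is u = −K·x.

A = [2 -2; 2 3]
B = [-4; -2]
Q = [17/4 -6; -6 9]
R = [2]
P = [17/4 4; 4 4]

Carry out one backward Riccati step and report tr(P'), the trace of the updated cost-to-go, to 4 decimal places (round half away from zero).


15.9967

BᵀP = [-25.0000 -24.0000]
S = R + BᵀPB = [2] + [148.0000] = [150.0000]
BᵀPA = [-98.0000 -22.0000]
K = S⁻¹·BᵀPA = [-0.6533 -0.1467]
A−BK = [-0.6133 -2.5867; 0.6933 2.7067]
AᵀP(A−BK) = [0.9733 0.6267; 0.6267 1.7733]
P' = Q + AᵀP(A−BK) = [5.2233 -5.3733; -5.3733 10.7733]
tr(P') = 15.9967


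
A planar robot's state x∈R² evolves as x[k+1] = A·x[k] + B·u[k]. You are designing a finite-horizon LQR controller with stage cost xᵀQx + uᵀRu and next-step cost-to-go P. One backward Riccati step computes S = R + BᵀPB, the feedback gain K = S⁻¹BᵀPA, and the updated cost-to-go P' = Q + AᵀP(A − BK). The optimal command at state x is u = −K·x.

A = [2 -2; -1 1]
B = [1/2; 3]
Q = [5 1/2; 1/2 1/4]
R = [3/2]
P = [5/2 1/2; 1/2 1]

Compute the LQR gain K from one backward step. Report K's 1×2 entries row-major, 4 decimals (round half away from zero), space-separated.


BᵀP = [2.7500 3.2500]
S = R + BᵀPB = [3/2] + [11.1250] = [12.6250]
BᵀPA = [2.2500 -2.2500]
K = S⁻¹·BᵀPA = [0.1782 -0.1782]
A−BK = [1.9109 -1.9109; -1.5347 1.5347]
AᵀP(A−BK) = [8.5990 -8.5990; -8.5990 8.5990]
P' = Q + AᵀP(A−BK) = [13.5990 -8.0990; -8.0990 8.8490]
tr(P') = 22.4480

0.1782 -0.1782


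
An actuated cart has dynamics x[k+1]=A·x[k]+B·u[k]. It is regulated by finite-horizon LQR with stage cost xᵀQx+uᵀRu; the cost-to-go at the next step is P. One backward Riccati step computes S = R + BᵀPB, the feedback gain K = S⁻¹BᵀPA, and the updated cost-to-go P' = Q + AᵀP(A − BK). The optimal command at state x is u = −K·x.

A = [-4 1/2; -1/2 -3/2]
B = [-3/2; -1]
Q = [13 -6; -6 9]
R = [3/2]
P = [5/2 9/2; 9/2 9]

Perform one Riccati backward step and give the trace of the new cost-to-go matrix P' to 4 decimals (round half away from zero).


27.1424

BᵀP = [-8.2500 -15.7500]
S = R + BᵀPB = [3/2] + [28.1250] = [29.6250]
BᵀPA = [40.8750 19.5000]
K = S⁻¹·BᵀPA = [1.3797 0.6582]
A−BK = [-1.9304 1.4873; 0.8797 -0.8418]
AᵀP(A−BK) = [3.8528 0.7199; 0.7199 1.2896]
P' = Q + AᵀP(A−BK) = [16.8528 -5.2801; -5.2801 10.2896]
tr(P') = 27.1424


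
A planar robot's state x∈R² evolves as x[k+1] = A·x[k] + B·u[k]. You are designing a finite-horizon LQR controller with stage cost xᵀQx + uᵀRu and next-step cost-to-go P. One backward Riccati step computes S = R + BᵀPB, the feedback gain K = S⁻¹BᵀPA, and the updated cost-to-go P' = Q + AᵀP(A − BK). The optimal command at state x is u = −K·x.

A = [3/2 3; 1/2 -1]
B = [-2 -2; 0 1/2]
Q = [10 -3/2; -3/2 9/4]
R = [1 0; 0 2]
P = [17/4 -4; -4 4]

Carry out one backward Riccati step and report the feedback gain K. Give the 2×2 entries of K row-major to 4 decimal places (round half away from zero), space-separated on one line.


BᵀP = [-8.5000 8.0000; -10.5000 10.0000]
S = R + BᵀPB = [1 0; 0 2] + [17.0000 21.0000; 21.0000 26.0000] = [18.0000 21.0000; 21.0000 28.0000]
BᵀPA = [-8.7500 -33.5000; -10.7500 -41.5000]
K = S⁻¹·BᵀPA = [-0.3056 -1.0556; -0.1548 -0.6905]
A−BK = [0.5794 -0.4921; 0.5774 -0.6548]
AᵀP(A−BK) = [0.2252 0.4663; 0.4663 2.2341]
P' = Q + AᵀP(A−BK) = [10.2252 -1.0337; -1.0337 4.4841]
tr(P') = 14.7093

-0.3056 -1.0556 -0.1548 -0.6905


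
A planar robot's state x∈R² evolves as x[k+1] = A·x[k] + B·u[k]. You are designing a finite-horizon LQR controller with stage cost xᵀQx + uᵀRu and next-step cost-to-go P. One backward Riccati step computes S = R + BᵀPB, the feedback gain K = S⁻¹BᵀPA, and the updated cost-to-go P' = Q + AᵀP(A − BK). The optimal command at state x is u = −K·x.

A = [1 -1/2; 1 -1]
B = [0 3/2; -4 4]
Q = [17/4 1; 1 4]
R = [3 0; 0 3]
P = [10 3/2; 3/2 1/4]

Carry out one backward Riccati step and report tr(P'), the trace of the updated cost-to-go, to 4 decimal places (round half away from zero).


9.3349

BᵀP = [-6.0000 -1.0000; 21.0000 3.2500]
S = R + BᵀPB = [3 0; 0 3] + [4.0000 -13.0000; -13.0000 44.5000] = [7.0000 -13.0000; -13.0000 47.5000]
BᵀPA = [-7.0000 4.0000; 24.2500 -13.7500]
K = S⁻¹·BᵀPA = [-0.1055 0.0688; 0.4817 -0.2706]
A−BK = [0.2775 -0.0940; -1.3486 0.3578]
AᵀP(A−BK) = [0.8314 -0.4553; -0.4553 0.2534]
P' = Q + AᵀP(A−BK) = [5.0814 0.5447; 0.5447 4.2534]
tr(P') = 9.3349


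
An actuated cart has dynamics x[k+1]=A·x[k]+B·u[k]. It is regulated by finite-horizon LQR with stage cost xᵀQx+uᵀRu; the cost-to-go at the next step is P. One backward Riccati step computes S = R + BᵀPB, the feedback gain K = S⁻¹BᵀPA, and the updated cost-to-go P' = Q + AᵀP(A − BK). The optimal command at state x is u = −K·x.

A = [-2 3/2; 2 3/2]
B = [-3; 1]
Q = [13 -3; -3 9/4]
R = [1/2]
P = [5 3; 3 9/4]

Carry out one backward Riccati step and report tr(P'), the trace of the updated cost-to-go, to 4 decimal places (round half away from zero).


19.7679

BᵀP = [-12.0000 -6.7500]
S = R + BᵀPB = [1/2] + [29.2500] = [29.7500]
BᵀPA = [10.5000 -28.1250]
K = S⁻¹·BᵀPA = [0.3529 -0.9454]
A−BK = [-0.9412 -1.3361; 1.6471 2.4454]
AᵀP(A−BK) = [1.2941 1.6765; 1.6765 3.2237]
P' = Q + AᵀP(A−BK) = [14.2941 -1.3235; -1.3235 5.4737]
tr(P') = 19.7679


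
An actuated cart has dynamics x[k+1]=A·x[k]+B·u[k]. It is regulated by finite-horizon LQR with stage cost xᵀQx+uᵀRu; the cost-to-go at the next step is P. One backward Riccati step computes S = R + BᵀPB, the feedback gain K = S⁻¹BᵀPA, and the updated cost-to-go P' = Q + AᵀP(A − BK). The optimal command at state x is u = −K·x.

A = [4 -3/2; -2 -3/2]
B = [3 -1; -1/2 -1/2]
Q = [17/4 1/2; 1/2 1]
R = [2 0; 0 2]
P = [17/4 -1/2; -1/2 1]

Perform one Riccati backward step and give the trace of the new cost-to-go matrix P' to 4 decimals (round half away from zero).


13.0208

BᵀP = [13.0000 -2.0000; -4.0000 0.0000]
S = R + BᵀPB = [2 0; 0 2] + [40.0000 -12.0000; -12.0000 4.0000] = [42.0000 -12.0000; -12.0000 6.0000]
BᵀPA = [56.0000 -16.5000; -16.0000 6.0000]
K = S⁻¹·BᵀPA = [1.3333 -0.2500; 0.0000 0.5000]
A−BK = [0.0000 -0.2500; -1.3333 -1.3750]
AᵀP(A−BK) = [5.3333 1.0000; 1.0000 2.4375]
P' = Q + AᵀP(A−BK) = [9.5833 1.5000; 1.5000 3.4375]
tr(P') = 13.0208


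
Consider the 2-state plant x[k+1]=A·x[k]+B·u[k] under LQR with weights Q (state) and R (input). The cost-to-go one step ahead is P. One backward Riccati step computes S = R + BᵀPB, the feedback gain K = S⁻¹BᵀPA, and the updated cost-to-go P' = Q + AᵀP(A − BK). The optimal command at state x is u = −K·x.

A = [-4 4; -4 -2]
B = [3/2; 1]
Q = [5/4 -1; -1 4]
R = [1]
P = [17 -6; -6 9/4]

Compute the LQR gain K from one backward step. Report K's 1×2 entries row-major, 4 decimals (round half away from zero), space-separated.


BᵀP = [19.5000 -6.7500]
S = R + BᵀPB = [1] + [22.5000] = [23.5000]
BᵀPA = [-51.0000 91.5000]
K = S⁻¹·BᵀPA = [-2.1702 3.8936]
A−BK = [-0.7447 -1.8404; -1.8298 -5.8936]
AᵀP(A−BK) = [5.3191 -7.4255; -7.4255 20.7340]
P' = Q + AᵀP(A−BK) = [6.5691 -8.4255; -8.4255 24.7340]
tr(P') = 31.3032

-2.1702 3.8936


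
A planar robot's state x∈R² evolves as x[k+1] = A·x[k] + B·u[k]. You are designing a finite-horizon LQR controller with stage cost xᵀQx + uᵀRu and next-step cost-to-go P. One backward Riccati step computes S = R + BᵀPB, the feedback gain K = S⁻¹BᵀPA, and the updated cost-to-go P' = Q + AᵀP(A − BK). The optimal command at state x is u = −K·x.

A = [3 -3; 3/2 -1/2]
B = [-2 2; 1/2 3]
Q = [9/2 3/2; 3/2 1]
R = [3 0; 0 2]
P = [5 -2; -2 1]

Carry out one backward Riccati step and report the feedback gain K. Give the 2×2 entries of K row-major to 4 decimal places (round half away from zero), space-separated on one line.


-0.7975 0.9916 0.5316 -0.4388

BᵀP = [-11.0000 4.5000; 4.0000 -1.0000]
S = R + BᵀPB = [3 0; 0 2] + [24.2500 -8.5000; -8.5000 5.0000] = [27.2500 -8.5000; -8.5000 7.0000]
BᵀPA = [-26.2500 30.7500; 10.5000 -11.5000]
K = S⁻¹·BᵀPA = [-0.7975 0.9916; 0.5316 -0.4388]
A−BK = [0.3418 -0.1392; 0.3038 0.3207]
AᵀP(A−BK) = [2.7342 -3.1139; -3.1139 3.7131]
P' = Q + AᵀP(A−BK) = [7.2342 -1.6139; -1.6139 4.7131]
tr(P') = 11.9473


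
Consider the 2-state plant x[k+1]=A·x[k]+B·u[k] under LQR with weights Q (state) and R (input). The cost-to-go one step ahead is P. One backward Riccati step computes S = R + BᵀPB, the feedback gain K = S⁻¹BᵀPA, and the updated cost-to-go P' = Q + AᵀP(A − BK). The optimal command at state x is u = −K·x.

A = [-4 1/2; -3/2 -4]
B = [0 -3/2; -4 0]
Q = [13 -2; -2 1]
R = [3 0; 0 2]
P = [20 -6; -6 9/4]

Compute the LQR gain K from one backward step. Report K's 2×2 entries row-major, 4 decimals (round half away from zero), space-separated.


-0.0810 0.7821 2.2039 -0.4860

BᵀP = [24.0000 -9.0000; -30.0000 9.0000]
S = R + BᵀPB = [3 0; 0 2] + [36.0000 -36.0000; -36.0000 45.0000] = [39.0000 -36.0000; -36.0000 47.0000]
BᵀPA = [-82.5000 48.0000; 106.5000 -51.0000]
K = S⁻¹·BᵀPA = [-0.0810 0.7821; 2.2039 -0.4860]
A−BK = [-0.6941 -0.2291; -1.8240 -0.8715]
AᵀP(A−BK) = [11.6631 -1.7123; -1.7123 2.6704]
P' = Q + AᵀP(A−BK) = [24.6631 -3.7123; -3.7123 3.6704]
tr(P') = 28.3334


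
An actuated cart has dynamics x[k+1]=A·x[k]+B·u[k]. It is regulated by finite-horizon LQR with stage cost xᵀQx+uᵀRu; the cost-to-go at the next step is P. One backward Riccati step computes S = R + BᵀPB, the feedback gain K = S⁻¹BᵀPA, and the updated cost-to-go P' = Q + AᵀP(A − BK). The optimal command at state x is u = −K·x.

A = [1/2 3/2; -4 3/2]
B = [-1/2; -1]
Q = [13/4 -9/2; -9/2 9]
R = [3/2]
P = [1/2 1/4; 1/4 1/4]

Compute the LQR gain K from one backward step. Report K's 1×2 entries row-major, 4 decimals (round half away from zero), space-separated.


BᵀP = [-0.5000 -0.3750]
S = R + BᵀPB = [3/2] + [0.6250] = [2.1250]
BᵀPA = [1.2500 -1.3125]
K = S⁻¹·BᵀPA = [0.5882 -0.6176]
A−BK = [0.7941 1.1912; -3.4118 0.8824]
AᵀP(A−BK) = [2.3897 -1.6654; -1.6654 2.0018]
P' = Q + AᵀP(A−BK) = [5.6397 -6.1654; -6.1654 11.0018]
tr(P') = 16.6415

0.5882 -0.6176


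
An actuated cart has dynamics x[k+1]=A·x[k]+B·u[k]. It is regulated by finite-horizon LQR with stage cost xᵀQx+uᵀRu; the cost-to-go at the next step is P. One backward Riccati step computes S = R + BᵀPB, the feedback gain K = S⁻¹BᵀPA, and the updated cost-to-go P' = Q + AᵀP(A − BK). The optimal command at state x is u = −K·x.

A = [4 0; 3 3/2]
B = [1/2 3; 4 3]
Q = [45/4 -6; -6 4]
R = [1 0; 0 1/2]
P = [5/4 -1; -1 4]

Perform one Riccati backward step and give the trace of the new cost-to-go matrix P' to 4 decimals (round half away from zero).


16.3662

BᵀP = [-3.3750 15.5000; 0.7500 9.0000]
S = R + BᵀPB = [1 0; 0 1/2] + [60.3125 36.3750; 36.3750 29.2500] = [61.3125 36.3750; 36.3750 29.7500]
BᵀPA = [33.0000 23.2500; 30.0000 13.5000]
K = S⁻¹·BᵀPA = [-0.2186 0.4005; 1.2757 -0.0359]
A−BK = [0.2822 -0.0925; 0.0474 0.0057]
AᵀP(A−BK) = [0.9433 -0.1392; -0.1392 0.1729]
P' = Q + AᵀP(A−BK) = [12.1933 -6.1392; -6.1392 4.1729]
tr(P') = 16.3662


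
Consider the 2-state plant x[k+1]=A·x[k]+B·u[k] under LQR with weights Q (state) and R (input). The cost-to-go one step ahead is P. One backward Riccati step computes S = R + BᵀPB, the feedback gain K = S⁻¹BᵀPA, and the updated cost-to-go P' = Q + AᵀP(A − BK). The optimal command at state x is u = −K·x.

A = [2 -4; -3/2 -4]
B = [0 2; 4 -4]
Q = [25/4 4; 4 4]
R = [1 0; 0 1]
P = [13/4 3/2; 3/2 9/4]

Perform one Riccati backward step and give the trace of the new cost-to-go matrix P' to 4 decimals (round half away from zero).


22.7050

BᵀP = [6.0000 9.0000; 0.5000 -6.0000]
S = R + BᵀPB = [1 0; 0 1] + [36.0000 -24.0000; -24.0000 25.0000] = [37.0000 -24.0000; -24.0000 26.0000]
BᵀPA = [-1.5000 -60.0000; 10.0000 22.0000]
K = S⁻¹·BᵀPA = [0.5207 -2.6736; 0.8653 -1.6218]
A−BK = [0.2694 -0.7565; -0.1218 0.2073]
AᵀP(A−BK) = [1.1907 -3.2927; -3.2927 11.2642]
P' = Q + AᵀP(A−BK) = [7.4407 0.7073; 0.7073 15.2642]
tr(P') = 22.7050


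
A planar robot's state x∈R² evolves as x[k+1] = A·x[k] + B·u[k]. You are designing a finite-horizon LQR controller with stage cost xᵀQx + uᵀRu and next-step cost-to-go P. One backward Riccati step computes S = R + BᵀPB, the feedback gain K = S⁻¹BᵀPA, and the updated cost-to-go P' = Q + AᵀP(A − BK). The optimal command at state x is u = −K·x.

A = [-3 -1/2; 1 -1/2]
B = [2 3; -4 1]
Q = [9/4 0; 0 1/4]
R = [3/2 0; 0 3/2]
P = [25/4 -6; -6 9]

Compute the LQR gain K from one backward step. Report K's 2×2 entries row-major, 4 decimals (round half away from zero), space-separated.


BᵀP = [36.5000 -48.0000; 12.7500 -9.0000]
S = R + BᵀPB = [3/2 0; 0 3/2] + [265.0000 61.5000; 61.5000 29.2500] = [266.5000 61.5000; 61.5000 30.7500]
BᵀPA = [-157.5000 5.7500; -47.2500 -1.8750]
K = S⁻¹·BᵀPA = [-0.4390 0.0662; -0.6585 -0.1934]
A−BK = [-0.1463 -0.0523; -0.0976 -0.0418]
AᵀP(A−BK) = [0.9878 0.1646; 0.1646 0.0693]
P' = Q + AᵀP(A−BK) = [3.2378 0.1646; 0.1646 0.3193]
tr(P') = 3.5571

-0.4390 0.0662 -0.6585 -0.1934


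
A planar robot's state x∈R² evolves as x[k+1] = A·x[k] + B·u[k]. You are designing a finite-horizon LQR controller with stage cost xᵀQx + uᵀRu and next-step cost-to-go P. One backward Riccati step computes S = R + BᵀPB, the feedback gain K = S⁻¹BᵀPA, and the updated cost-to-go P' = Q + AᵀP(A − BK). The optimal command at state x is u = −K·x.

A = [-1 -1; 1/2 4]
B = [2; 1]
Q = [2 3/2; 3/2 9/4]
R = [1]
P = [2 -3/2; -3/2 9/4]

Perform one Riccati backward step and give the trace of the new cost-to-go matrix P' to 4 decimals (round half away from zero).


50.9762

BᵀP = [2.5000 -0.7500]
S = R + BᵀPB = [1] + [4.2500] = [5.2500]
BᵀPA = [-2.8750 -5.5000]
K = S⁻¹·BᵀPA = [-0.5476 -1.0476]
A−BK = [0.0952 1.0952; 1.0476 5.0476]
AᵀP(A−BK) = [2.4881 10.2381; 10.2381 44.2381]
P' = Q + AᵀP(A−BK) = [4.4881 11.7381; 11.7381 46.4881]
tr(P') = 50.9762


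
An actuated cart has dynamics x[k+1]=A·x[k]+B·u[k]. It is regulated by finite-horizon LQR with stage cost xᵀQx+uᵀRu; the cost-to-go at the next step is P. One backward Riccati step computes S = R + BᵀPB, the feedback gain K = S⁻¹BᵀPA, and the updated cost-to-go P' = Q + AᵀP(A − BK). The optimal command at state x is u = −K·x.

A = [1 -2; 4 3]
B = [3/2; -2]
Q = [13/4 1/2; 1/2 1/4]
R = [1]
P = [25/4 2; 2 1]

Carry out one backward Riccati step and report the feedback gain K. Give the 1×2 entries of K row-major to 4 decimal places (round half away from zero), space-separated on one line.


1.3274 -1.0973

BᵀP = [5.3750 1.0000]
S = R + BᵀPB = [1] + [6.0625] = [7.0625]
BᵀPA = [9.3750 -7.7500]
K = S⁻¹·BᵀPA = [1.3274 -1.0973]
A−BK = [-0.9912 -0.3540; 6.6549 0.8053]
AᵀP(A−BK) = [25.8053 -0.2124; -0.2124 1.4956]
P' = Q + AᵀP(A−BK) = [29.0553 0.2876; 0.2876 1.7456]
tr(P') = 30.8009


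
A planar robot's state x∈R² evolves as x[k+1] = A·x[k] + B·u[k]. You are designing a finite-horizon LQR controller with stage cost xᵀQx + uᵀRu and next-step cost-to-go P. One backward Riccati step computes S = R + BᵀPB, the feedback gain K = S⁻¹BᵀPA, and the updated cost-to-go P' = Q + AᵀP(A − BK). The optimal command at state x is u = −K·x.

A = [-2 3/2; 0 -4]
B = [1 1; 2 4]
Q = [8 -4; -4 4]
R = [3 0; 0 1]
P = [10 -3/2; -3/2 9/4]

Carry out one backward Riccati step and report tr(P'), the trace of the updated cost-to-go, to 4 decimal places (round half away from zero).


70.4359

BᵀP = [7.0000 3.0000; 4.0000 7.5000]
S = R + BᵀPB = [3 0; 0 1] + [13.0000 19.0000; 19.0000 34.0000] = [16.0000 19.0000; 19.0000 35.0000]
BᵀPA = [-14.0000 -1.5000; -8.0000 -24.0000]
K = S⁻¹·BᵀPA = [-1.6985 2.0276; 0.6935 -1.7864]
A−BK = [-0.9950 1.2588; 0.6231 -0.9095]
AᵀP(A−BK) = [21.7688 -27.9045; -27.9045 36.6671]
P' = Q + AᵀP(A−BK) = [29.7688 -31.9045; -31.9045 40.6671]
tr(P') = 70.4359


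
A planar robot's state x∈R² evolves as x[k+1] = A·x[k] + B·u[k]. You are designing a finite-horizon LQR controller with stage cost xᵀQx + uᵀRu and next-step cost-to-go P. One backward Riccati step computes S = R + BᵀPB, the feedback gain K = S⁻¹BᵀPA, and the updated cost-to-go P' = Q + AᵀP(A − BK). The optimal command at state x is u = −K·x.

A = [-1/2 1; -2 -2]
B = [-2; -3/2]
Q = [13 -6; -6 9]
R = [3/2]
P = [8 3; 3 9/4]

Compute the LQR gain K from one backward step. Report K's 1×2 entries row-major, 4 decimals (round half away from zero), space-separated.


0.5127 -0.0309

BᵀP = [-20.5000 -9.3750]
S = R + BᵀPB = [3/2] + [55.0625] = [56.5625]
BᵀPA = [29.0000 -1.7500]
K = S⁻¹·BᵀPA = [0.5127 -0.0309]
A−BK = [0.5254 0.9381; -1.2309 -2.0464]
AᵀP(A−BK) = [2.1315 2.8972; 2.8972 4.9459]
P' = Q + AᵀP(A−BK) = [15.1315 -3.1028; -3.1028 13.9459]
tr(P') = 29.0773


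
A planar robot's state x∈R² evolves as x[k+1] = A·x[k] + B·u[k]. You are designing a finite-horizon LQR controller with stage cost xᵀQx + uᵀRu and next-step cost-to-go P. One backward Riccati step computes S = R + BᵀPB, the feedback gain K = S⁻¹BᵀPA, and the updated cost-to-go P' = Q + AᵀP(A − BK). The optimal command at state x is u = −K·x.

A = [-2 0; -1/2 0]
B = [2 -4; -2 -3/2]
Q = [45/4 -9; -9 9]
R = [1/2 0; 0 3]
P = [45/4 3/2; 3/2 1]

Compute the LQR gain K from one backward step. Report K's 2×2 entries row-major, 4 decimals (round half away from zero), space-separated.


BᵀP = [19.5000 1.0000; -47.2500 -7.5000]
S = R + BᵀPB = [1/2 0; 0 3] + [37.0000 -79.5000; -79.5000 200.2500] = [37.5000 -79.5000; -79.5000 203.2500]
BᵀPA = [-39.5000 0.0000; 98.2500 0.0000]
K = S⁻¹·BᵀPA = [-0.1671 0.0000; 0.4180 0.0000]
A−BK = [0.0063 0.0000; -0.2071 0.0000]
AᵀP(A−BK) = [0.5776 0.0000; 0.0000 0.0000]
P' = Q + AᵀP(A−BK) = [11.8276 -9.0000; -9.0000 9.0000]
tr(P') = 20.8276

-0.1671 0.0000 0.4180 0.0000


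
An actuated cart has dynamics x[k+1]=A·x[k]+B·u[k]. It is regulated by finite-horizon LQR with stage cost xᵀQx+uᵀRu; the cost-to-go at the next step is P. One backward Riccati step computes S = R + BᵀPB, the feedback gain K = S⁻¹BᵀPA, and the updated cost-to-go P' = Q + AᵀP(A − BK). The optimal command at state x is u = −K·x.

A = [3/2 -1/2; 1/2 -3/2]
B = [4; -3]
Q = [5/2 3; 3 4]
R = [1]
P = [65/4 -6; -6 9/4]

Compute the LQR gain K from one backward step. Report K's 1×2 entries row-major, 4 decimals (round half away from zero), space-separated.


BᵀP = [83.0000 -30.7500]
S = R + BᵀPB = [1] + [424.2500] = [425.2500]
BᵀPA = [109.1250 4.6250]
K = S⁻¹·BᵀPA = [0.2566 0.0109]
A−BK = [0.4735 -0.5435; 1.2698 -1.4674]
AᵀP(A−BK) = [0.1220 -0.0618; -0.0618 0.0747]
P' = Q + AᵀP(A−BK) = [2.6220 2.9382; 2.9382 4.0747]
tr(P') = 6.6967

0.2566 0.0109


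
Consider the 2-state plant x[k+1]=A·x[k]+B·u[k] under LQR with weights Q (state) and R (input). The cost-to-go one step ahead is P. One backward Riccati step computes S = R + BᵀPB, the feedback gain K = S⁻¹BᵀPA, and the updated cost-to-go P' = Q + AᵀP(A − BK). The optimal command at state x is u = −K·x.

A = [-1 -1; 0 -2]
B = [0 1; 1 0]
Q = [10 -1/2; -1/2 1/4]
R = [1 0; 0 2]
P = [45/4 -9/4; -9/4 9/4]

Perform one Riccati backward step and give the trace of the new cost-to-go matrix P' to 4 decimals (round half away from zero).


15.6974

BᵀP = [-2.2500 2.2500; 11.2500 -2.2500]
S = R + BᵀPB = [1 0; 0 2] + [2.2500 -2.2500; -2.2500 11.2500] = [3.2500 -2.2500; -2.2500 13.2500]
BᵀPA = [2.2500 -2.2500; -11.2500 -6.7500]
K = S⁻¹·BᵀPA = [0.1184 -1.1842; -0.8289 -0.7105]
A−BK = [-0.1711 -0.2895; -0.1184 -0.8158]
AᵀP(A−BK) = [1.6579 1.4211; 1.4211 3.7895]
P' = Q + AᵀP(A−BK) = [11.6579 0.9211; 0.9211 4.0395]
tr(P') = 15.6974
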